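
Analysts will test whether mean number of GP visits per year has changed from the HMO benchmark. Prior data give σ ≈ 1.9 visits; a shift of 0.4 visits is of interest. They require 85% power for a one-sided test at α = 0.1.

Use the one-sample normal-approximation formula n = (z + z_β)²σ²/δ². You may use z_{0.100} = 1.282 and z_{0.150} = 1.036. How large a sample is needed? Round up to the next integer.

n = (z_α + z_β)² · σ² / δ²
  = (1.282 + 1.036)² · 1.9² / 0.4²
  = 5.3731 · 3.61 / 0.16
  = 121.23
Round up → n = 122.

n = 122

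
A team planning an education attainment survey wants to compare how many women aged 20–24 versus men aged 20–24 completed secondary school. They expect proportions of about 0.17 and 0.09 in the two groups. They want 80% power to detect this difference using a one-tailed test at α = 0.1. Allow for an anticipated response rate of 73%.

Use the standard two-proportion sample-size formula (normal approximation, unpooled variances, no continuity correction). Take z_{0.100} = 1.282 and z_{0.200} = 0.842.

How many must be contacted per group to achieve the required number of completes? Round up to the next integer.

n = 216 per group

n = (z_α + z_β)² · [p₁(1−p₁) + p₂(1−p₂)] / (p₁ − p₂)²
  = (1.282 + 0.842)² · (0.17·0.83 + 0.09·0.91) / (0.08)²
  = (2.124)² · (0.1411 + 0.0819) / 0.0064
  = 4.5114 · 0.2230 / 0.0064
  = 157.19
Adjust for 73% response: 157.19 / 0.73 = 215.33.
Round up → n = 216 per group.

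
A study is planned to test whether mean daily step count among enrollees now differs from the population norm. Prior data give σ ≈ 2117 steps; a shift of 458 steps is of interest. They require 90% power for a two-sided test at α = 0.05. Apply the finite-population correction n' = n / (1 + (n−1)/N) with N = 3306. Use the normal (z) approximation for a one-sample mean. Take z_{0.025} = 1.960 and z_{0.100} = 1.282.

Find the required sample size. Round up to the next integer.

n = 211

n = (z_{α/2} + z_β)² · σ² / δ²
  = (1.960 + 1.282)² · 2117² / 458²
  = 10.5106 · 4481689 / 209764
  = 224.56
Finite-population correction (N = 3306): 224.56 / (1 + (224.56 − 1)/3306) = 210.34.
Round up → n = 211.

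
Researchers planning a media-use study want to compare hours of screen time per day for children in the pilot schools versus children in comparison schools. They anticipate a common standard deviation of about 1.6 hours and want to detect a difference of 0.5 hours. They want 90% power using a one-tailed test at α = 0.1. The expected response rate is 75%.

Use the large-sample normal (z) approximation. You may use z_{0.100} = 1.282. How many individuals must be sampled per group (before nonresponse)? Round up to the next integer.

n = 180 per group

n = (z_α + z_β)² · (σ₁² + σ₂²) / δ²
  = (1.282 + 1.282)² · (2·1.6² = 5.12) / 0.5²
  = 6.5741 · 5.12 / 0.25
  = 134.64
Adjust for 75% response: 134.64 / 0.75 = 179.52.
Round up → n = 180 per group.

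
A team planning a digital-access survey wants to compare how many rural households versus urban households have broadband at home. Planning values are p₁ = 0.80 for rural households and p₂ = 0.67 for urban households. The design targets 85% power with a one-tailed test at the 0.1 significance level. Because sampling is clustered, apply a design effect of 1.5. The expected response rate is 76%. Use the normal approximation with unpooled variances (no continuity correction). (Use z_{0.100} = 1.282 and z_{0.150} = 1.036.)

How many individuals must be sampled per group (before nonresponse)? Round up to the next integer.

n = 240 per group

n = (z_α + z_β)² · [p₁(1−p₁) + p₂(1−p₂)] / (p₁ − p₂)²
  = (1.282 + 1.036)² · (0.80·0.20 + 0.67·0.33) / (0.13)²
  = (2.318)² · (0.1600 + 0.2211) / 0.0169
  = 5.3731 · 0.3811 / 0.0169
  = 121.17
Design effect: 1.5 × 121.17 = 181.75.
Adjust for 76% response: 181.75 / 0.76 = 239.14.
Round up → n = 240 per group.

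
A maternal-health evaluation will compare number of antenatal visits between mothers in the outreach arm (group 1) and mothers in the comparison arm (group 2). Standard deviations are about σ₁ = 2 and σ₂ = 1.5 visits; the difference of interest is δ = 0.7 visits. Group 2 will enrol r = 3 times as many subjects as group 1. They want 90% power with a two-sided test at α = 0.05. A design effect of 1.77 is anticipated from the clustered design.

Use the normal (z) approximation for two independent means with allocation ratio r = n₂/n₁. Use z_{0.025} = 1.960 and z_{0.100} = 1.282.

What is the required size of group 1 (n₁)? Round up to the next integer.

n₁ = 181

n₁ = (z_{α/2} + z_β)² · (σ₁² + σ₂²/r) / δ²
   = (1.960 + 1.282)² · (2² + 1.5²/3) / 0.7²
   = 10.5106 · (4 + 0.75) / 0.49
   = 10.5106 · 4.75 / 0.49
   = 101.89
Design effect: 1.77 × 101.89 = 180.34.
Round up → n₁ = 181; n₂ = r·n₁ = 3 × 181 = 543.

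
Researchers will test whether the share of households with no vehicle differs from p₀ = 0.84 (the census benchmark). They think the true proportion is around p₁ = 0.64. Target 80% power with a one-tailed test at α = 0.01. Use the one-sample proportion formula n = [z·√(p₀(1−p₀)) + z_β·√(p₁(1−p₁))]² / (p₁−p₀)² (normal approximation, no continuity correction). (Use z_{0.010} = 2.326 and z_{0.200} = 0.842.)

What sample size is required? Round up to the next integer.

n = 40

n = [z_α·√(p₀q₀) + z_β·√(p₁q₁)]² / (p₁ − p₀)²
  = [2.326·√(0.84·0.16) + 0.842·√(0.64·0.36)]² / (-0.20)²
  = [2.326·0.3666 + 0.842·0.4800]² / 0.0400
  = [1.2569]² / 0.0400
  = 39.49
Round up → n = 40.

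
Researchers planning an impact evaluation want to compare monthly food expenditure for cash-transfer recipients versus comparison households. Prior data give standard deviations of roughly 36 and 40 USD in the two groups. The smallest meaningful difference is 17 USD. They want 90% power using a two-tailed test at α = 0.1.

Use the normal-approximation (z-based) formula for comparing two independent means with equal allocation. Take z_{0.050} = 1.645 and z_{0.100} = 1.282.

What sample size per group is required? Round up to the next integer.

n = 86 per group

n = (z_{α/2} + z_β)² · (σ₁² + σ₂²) / δ²
  = (1.645 + 1.282)² · (36² + 40² = 2896) / 17²
  = 8.5673 · 2896 / 289
  = 85.85
Round up → n = 86 per group.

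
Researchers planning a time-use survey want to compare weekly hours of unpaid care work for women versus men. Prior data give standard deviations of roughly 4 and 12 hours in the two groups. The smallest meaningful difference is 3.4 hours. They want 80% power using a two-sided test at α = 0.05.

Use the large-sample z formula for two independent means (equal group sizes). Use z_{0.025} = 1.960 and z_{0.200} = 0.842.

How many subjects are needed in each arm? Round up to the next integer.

n = 109 per group

n = (z_{α/2} + z_β)² · (σ₁² + σ₂²) / δ²
  = (1.960 + 0.842)² · (4² + 12² = 160) / 3.4²
  = 7.8512 · 160 / 11.56
  = 108.67
Round up → n = 109 per group.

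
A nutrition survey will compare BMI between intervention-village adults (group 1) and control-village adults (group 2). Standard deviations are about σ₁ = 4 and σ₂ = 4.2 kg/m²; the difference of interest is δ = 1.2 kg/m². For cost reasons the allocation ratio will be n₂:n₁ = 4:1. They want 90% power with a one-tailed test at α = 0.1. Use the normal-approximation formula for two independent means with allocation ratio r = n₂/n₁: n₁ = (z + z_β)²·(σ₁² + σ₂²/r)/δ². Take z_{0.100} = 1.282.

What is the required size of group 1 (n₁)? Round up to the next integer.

n₁ = 94

n₁ = (z_α + z_β)² · (σ₁² + σ₂²/r) / δ²
   = (1.282 + 1.282)² · (4² + 4.2²/4) / 1.2²
   = 6.5741 · (16 + 4.41) / 1.44
   = 6.5741 · 20.41 / 1.44
   = 93.18
Round up → n₁ = 94; n₂ = r·n₁ = 4 × 94 = 376.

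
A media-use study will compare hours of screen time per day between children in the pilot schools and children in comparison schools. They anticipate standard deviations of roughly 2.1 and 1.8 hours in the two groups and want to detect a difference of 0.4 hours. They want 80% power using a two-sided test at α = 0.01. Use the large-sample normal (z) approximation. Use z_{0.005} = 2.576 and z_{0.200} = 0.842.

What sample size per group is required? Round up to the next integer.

n = 559 per group

n = (z_{α/2} + z_β)² · (σ₁² + σ₂²) / δ²
  = (2.576 + 0.842)² · (2.1² + 1.8² = 7.65) / 0.4²
  = 11.6827 · 7.65 / 0.16
  = 558.58
Round up → n = 559 per group.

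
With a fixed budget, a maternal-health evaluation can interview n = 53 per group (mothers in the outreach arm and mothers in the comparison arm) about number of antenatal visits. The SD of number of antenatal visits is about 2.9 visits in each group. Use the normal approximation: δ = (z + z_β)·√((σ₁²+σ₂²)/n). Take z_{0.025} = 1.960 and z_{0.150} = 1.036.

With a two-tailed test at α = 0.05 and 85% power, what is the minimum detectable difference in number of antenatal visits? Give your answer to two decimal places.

δ = (z_{α/2} + z_β) · √((σ₁²+σ₂²)/n)
  = (1.960 + 1.036) · √(16.82/53)
  = 2.996 · √0.31736
  = 2.996 · 0.5633
  = 1.6878

Minimum detectable difference ≈ 1.69 visits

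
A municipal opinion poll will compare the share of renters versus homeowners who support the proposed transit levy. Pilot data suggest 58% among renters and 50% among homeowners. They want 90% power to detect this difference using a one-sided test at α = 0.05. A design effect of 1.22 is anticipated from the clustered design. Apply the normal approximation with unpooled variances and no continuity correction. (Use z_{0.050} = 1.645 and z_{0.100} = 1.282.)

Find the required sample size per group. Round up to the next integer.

n = 807 per group

n = (z_α + z_β)² · [p₁(1−p₁) + p₂(1−p₂)] / (p₁ − p₂)²
  = (1.645 + 1.282)² · (0.58·0.42 + 0.50·0.50) / (0.08)²
  = (2.927)² · (0.2436 + 0.2500) / 0.0064
  = 8.5673 · 0.4936 / 0.0064
  = 660.76
Design effect: 1.22 × 660.76 = 806.12.
Round up → n = 807 per group.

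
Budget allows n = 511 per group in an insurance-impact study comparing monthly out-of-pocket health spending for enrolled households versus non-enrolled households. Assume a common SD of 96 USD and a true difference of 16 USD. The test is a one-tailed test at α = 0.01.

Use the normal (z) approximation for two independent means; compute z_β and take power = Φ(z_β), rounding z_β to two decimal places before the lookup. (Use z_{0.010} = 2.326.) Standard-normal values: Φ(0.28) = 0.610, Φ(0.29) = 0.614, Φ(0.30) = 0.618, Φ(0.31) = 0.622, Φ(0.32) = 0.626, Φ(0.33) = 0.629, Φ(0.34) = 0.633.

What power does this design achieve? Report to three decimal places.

Power ≈ 0.633

z_β = δ·√(n/(σ₁²+σ₂²)) − z_α
    = 16 · √(511/18432) − 2.326
    = 16 · 0.16650 − 2.326
    = 2.6641 − 2.326 = 0.3381 → 0.34
Power = Φ(0.34) = 0.633.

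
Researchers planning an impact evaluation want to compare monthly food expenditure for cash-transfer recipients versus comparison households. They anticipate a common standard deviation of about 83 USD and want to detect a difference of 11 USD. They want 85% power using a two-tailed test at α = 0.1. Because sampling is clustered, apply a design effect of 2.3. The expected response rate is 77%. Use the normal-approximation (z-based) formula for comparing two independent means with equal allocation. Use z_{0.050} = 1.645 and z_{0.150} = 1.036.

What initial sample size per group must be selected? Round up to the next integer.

n = (z_{α/2} + z_β)² · (σ₁² + σ₂²) / δ²
  = (1.645 + 1.036)² · (2·83² = 13778) / 11²
  = 7.1878 · 13778 / 121
  = 818.45
Design effect: 2.3 × 818.45 = 1882.44.
Adjust for 77% response: 1882.44 / 0.77 = 2444.73.
Round up → n = 2445 per group.

n = 2445 per group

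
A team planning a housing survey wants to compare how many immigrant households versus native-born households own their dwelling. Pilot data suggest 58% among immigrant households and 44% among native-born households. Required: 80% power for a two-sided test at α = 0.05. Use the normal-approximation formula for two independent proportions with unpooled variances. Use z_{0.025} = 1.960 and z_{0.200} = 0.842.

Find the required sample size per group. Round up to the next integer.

n = (z_{α/2} + z_β)² · [p₁(1−p₁) + p₂(1−p₂)] / (p₁ − p₂)²
  = (1.960 + 0.842)² · (0.58·0.42 + 0.44·0.56) / (0.14)²
  = (2.802)² · (0.2436 + 0.2464) / 0.0196
  = 7.8512 · 0.4900 / 0.0196
  = 196.28
Round up → n = 197 per group.

n = 197 per group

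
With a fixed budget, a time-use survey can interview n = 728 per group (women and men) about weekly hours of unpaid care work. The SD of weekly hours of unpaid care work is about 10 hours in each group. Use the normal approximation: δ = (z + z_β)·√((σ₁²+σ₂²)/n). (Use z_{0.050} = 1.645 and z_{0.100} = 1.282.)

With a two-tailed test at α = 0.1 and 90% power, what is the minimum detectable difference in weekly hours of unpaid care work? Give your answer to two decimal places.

Minimum detectable difference ≈ 1.53 hours

δ = (z_{α/2} + z_β) · √((σ₁²+σ₂²)/n)
  = (1.645 + 1.282) · √(200/728)
  = 2.927 · √0.27473
  = 2.927 · 0.5241
  = 1.5342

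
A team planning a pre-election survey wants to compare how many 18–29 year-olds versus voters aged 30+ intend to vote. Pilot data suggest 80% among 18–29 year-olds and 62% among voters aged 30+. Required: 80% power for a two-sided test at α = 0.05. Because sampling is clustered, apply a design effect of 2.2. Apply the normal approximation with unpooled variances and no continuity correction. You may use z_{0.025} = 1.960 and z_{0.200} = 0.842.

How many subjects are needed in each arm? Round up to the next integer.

n = (z_{α/2} + z_β)² · [p₁(1−p₁) + p₂(1−p₂)] / (p₁ − p₂)²
  = (1.960 + 0.842)² · (0.80·0.20 + 0.62·0.38) / (0.18)²
  = (2.802)² · (0.1600 + 0.2356) / 0.0324
  = 7.8512 · 0.3956 / 0.0324
  = 95.86
Design effect: 2.2 × 95.86 = 210.90.
Round up → n = 211 per group.

n = 211 per group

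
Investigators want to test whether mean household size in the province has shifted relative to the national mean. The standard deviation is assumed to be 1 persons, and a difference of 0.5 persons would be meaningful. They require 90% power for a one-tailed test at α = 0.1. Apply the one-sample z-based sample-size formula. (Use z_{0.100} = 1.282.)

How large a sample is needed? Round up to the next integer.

n = (z_α + z_β)² · σ² / δ²
  = (1.282 + 1.282)² · 1² / 0.5²
  = 6.5741 · 1 / 0.25
  = 26.30
Round up → n = 27.

n = 27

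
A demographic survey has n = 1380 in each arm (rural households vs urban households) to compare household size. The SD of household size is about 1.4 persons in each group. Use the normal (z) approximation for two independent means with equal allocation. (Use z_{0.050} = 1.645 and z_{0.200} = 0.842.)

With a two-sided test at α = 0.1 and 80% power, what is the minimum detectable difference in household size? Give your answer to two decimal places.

Minimum detectable difference ≈ 0.13 persons

δ = (z_{α/2} + z_β) · √((σ₁²+σ₂²)/n)
  = (1.645 + 0.842) · √(3.92/1380)
  = 2.487 · √0.00284
  = 2.487 · 0.0533
  = 0.1325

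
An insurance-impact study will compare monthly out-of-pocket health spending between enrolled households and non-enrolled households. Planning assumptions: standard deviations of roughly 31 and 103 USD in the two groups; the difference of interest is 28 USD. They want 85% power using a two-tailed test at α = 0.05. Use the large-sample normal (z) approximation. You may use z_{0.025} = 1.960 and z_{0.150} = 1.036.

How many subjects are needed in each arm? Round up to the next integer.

n = (z_{α/2} + z_β)² · (σ₁² + σ₂²) / δ²
  = (1.960 + 1.036)² · (31² + 103² = 11570) / 28²
  = 8.9760 · 11570 / 784
  = 132.46
Round up → n = 133 per group.

n = 133 per group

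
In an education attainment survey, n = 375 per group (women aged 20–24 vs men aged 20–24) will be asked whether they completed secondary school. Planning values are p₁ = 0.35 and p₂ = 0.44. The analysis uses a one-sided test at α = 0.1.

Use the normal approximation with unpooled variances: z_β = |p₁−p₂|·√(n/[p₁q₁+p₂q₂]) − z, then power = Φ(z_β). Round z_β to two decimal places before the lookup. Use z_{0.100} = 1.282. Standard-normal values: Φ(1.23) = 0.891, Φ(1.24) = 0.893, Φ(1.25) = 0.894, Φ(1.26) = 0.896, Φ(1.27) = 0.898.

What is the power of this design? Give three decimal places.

z_β = |p₁−p₂|·√(n/[p₁q₁+p₂q₂]) − z_α
    = 0.09 · √(375/0.4739) − 1.282
    = 0.09 · 28.1302 − 1.282
    = 2.5317 − 1.282 = 1.2497 → 1.25
Power = Φ(1.25) = 0.894.

Power ≈ 0.894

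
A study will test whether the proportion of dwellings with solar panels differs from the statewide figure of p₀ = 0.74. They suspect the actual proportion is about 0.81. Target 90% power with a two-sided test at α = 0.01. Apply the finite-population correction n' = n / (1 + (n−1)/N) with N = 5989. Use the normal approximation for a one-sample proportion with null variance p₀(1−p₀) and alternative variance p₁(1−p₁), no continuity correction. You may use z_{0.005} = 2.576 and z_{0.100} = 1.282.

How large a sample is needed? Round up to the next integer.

n = 499

n = [z_{α/2}·√(p₀q₀) + z_β·√(p₁q₁)]² / (p₁ − p₀)²
  = [2.576·√(0.74·0.26) + 1.282·√(0.81·0.19)]² / (0.07)²
  = [2.576·0.4386 + 1.282·0.3923]² / 0.0049
  = [1.6329]² / 0.0049
  = 544.12
Finite-population correction (N = 5989): 544.12 / (1 + (544.12 − 1)/5989) = 498.88.
Round up → n = 499.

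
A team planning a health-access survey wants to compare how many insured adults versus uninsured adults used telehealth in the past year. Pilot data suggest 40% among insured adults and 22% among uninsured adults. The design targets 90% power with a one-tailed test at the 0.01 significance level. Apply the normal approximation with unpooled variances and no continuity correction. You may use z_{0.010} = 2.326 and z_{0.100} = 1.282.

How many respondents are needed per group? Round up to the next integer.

n = (z_α + z_β)² · [p₁(1−p₁) + p₂(1−p₂)] / (p₁ − p₂)²
  = (2.326 + 1.282)² · (0.40·0.60 + 0.22·0.78) / (0.18)²
  = (3.608)² · (0.2400 + 0.1716) / 0.0324
  = 13.0177 · 0.4116 / 0.0324
  = 165.37
Round up → n = 166 per group.

n = 166 per group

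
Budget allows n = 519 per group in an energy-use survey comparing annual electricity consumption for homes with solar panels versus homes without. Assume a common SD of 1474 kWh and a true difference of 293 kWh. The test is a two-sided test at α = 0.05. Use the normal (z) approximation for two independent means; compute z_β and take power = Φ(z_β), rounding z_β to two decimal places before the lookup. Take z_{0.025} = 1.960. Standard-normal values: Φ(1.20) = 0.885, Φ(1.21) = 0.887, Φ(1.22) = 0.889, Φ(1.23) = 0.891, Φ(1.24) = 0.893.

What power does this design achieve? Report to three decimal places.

Power ≈ 0.893

z_β = δ·√(n/(σ₁²+σ₂²)) − z_{α/2}
    = 293 · √(519/4345352) − 1.960
    = 293 · 0.01093 − 1.960
    = 3.2021 − 1.960 = 1.2421 → 1.24
Power = Φ(1.24) = 0.893.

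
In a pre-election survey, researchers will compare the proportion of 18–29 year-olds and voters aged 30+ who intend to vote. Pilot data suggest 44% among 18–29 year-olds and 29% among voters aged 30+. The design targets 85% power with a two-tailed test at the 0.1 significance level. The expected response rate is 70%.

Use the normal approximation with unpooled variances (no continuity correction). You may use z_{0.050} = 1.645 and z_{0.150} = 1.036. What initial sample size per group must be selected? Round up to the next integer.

n = 207 per group

n = (z_{α/2} + z_β)² · [p₁(1−p₁) + p₂(1−p₂)] / (p₁ − p₂)²
  = (1.645 + 1.036)² · (0.44·0.56 + 0.29·0.71) / (0.15)²
  = (2.681)² · (0.2464 + 0.2059) / 0.0225
  = 7.1878 · 0.4523 / 0.0225
  = 144.49
Adjust for 70% response: 144.49 / 0.70 = 206.41.
Round up → n = 207 per group.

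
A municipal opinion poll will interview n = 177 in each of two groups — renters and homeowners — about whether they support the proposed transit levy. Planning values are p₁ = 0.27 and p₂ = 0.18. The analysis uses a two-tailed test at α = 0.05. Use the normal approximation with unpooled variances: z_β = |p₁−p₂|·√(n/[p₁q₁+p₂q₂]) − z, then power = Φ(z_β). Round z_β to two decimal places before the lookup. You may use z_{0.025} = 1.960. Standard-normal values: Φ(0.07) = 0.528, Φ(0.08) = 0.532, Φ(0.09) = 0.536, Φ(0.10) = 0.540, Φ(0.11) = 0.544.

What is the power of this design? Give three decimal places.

z_β = |p₁−p₂|·√(n/[p₁q₁+p₂q₂]) − z_{α/2}
    = 0.09 · √(177/0.3447) − 1.960
    = 0.09 · 22.6603 − 1.960
    = 2.0394 − 1.960 = 0.0794 → 0.08
Power = Φ(0.08) = 0.532.

Power ≈ 0.532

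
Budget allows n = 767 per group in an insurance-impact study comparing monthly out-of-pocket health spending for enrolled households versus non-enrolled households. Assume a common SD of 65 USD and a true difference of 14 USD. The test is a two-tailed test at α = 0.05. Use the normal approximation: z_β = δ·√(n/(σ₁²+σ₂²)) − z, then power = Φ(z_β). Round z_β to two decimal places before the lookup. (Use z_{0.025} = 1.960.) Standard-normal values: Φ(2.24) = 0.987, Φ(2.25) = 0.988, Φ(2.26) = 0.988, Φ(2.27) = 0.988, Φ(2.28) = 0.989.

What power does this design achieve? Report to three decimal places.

z_β = δ·√(n/(σ₁²+σ₂²)) − z_{α/2}
    = 14 · √(767/8450) − 1.960
    = 14 · 0.30128 − 1.960
    = 4.2179 − 1.960 = 2.2579 → 2.26
Power = Φ(2.26) = 0.988.

Power ≈ 0.988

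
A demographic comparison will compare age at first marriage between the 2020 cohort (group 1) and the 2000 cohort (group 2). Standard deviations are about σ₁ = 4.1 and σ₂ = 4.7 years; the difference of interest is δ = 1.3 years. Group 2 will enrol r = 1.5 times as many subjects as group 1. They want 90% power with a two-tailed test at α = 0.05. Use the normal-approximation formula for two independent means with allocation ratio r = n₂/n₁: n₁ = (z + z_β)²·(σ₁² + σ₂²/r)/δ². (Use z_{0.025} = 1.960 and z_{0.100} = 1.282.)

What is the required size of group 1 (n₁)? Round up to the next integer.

n₁ = (z_{α/2} + z_β)² · (σ₁² + σ₂²/r) / δ²
   = (1.960 + 1.282)² · (4.1² + 4.7²/1.5) / 1.3²
   = 10.5106 · (16.81 + 14.7267) / 1.69
   = 10.5106 · 31.5367 / 1.69
   = 196.14
Round up → n₁ = 197; n₂ = r·n₁ = 1.5 × 197 = 296.

n₁ = 197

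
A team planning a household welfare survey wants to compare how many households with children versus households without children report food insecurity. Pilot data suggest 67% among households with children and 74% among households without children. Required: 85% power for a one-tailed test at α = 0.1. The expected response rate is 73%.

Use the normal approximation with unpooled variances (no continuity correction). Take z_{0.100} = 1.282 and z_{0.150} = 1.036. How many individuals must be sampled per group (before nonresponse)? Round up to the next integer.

n = 622 per group

n = (z_α + z_β)² · [p₁(1−p₁) + p₂(1−p₂)] / (p₁ − p₂)²
  = (1.282 + 1.036)² · (0.67·0.33 + 0.74·0.26) / (-0.07)²
  = (2.318)² · (0.2211 + 0.1924) / 0.0049
  = 5.3731 · 0.4135 / 0.0049
  = 453.43
Adjust for 73% response: 453.43 / 0.73 = 621.13.
Round up → n = 622 per group.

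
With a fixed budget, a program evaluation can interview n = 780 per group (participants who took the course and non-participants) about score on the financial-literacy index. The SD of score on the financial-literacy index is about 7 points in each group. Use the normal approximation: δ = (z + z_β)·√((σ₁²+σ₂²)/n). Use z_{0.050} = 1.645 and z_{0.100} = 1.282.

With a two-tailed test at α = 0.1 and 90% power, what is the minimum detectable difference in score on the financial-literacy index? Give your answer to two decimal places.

δ = (z_{α/2} + z_β) · √((σ₁²+σ₂²)/n)
  = (1.645 + 1.282) · √(98/780)
  = 2.927 · √0.12564
  = 2.927 · 0.3545
  = 1.0375

Minimum detectable difference ≈ 1.04 points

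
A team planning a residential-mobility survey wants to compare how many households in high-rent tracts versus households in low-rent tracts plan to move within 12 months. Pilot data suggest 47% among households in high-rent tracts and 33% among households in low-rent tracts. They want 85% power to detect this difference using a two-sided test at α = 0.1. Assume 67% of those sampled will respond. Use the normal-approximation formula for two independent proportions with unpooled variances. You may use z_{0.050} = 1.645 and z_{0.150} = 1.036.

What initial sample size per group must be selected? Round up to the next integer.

n = (z_{α/2} + z_β)² · [p₁(1−p₁) + p₂(1−p₂)] / (p₁ − p₂)²
  = (1.645 + 1.036)² · (0.47·0.53 + 0.33·0.67) / (0.14)²
  = (2.681)² · (0.2491 + 0.2211) / 0.0196
  = 7.1878 · 0.4702 / 0.0196
  = 172.43
Adjust for 67% response: 172.43 / 0.67 = 257.36.
Round up → n = 258 per group.

n = 258 per group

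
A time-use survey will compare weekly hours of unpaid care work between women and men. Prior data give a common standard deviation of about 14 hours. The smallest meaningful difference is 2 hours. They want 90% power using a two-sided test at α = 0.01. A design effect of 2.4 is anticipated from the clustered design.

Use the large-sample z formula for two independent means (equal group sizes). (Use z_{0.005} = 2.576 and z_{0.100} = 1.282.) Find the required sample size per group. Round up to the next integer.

n = (z_{α/2} + z_β)² · (σ₁² + σ₂²) / δ²
  = (2.576 + 1.282)² · (2·14² = 392) / 2²
  = 14.8842 · 392 / 4
  = 1458.65
Design effect: 2.4 × 1458.65 = 3500.76.
Round up → n = 3501 per group.

n = 3501 per group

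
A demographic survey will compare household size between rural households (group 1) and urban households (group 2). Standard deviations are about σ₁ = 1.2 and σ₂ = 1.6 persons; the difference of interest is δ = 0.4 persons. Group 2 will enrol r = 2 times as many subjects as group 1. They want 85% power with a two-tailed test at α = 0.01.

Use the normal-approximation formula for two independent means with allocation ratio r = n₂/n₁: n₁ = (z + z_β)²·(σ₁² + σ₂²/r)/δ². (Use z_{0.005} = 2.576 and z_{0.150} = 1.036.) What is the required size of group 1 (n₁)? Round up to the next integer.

n₁ = (z_{α/2} + z_β)² · (σ₁² + σ₂²/r) / δ²
   = (2.576 + 1.036)² · (1.2² + 1.6²/2) / 0.4²
   = 13.0465 · (1.44 + 1.28) / 0.16
   = 13.0465 · 2.72 / 0.16
   = 221.79
Round up → n₁ = 222; n₂ = r·n₁ = 2 × 222 = 444.

n₁ = 222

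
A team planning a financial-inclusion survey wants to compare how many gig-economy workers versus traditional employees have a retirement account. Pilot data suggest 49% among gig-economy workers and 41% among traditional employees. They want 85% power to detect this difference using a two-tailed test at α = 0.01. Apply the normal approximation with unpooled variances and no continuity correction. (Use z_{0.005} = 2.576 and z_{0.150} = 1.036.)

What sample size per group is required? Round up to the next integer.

n = (z_{α/2} + z_β)² · [p₁(1−p₁) + p₂(1−p₂)] / (p₁ − p₂)²
  = (2.576 + 1.036)² · (0.49·0.51 + 0.41·0.59) / (0.08)²
  = (3.612)² · (0.2499 + 0.2419) / 0.0064
  = 13.0465 · 0.4918 / 0.0064
  = 1002.55
Round up → n = 1003 per group.

n = 1003 per group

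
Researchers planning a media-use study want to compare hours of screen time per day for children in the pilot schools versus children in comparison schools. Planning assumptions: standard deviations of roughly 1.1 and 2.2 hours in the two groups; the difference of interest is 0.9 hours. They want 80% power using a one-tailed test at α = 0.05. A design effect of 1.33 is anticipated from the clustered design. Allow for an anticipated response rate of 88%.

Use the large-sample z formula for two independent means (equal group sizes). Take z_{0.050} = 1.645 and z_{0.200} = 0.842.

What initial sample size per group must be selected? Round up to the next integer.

n = (z_α + z_β)² · (σ₁² + σ₂²) / δ²
  = (1.645 + 0.842)² · (1.1² + 2.2² = 6.05) / 0.9²
  = 6.1852 · 6.05 / 0.81
  = 46.20
Design effect: 1.33 × 46.20 = 61.44.
Adjust for 88% response: 61.44 / 0.88 = 69.82.
Round up → n = 70 per group.

n = 70 per group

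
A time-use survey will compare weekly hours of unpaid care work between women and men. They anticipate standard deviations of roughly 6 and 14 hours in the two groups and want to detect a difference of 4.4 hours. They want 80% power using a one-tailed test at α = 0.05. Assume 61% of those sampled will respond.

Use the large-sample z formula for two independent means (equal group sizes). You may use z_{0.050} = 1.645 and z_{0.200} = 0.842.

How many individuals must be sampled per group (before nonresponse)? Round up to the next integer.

n = (z_α + z_β)² · (σ₁² + σ₂²) / δ²
  = (1.645 + 0.842)² · (6² + 14² = 232) / 4.4²
  = 6.1852 · 232 / 19.36
  = 74.12
Adjust for 61% response: 74.12 / 0.61 = 121.51.
Round up → n = 122 per group.

n = 122 per group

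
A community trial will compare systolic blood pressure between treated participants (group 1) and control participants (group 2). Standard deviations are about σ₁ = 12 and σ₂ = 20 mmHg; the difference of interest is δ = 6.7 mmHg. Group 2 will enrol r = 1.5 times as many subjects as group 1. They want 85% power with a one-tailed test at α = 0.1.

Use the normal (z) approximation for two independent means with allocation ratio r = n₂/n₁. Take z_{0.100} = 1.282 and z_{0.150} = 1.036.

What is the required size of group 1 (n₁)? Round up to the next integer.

n₁ = (z_α + z_β)² · (σ₁² + σ₂²/r) / δ²
   = (1.282 + 1.036)² · (12² + 20²/1.5) / 6.7²
   = 5.3731 · (144 + 266.6667) / 44.89
   = 5.3731 · 410.6667 / 44.89
   = 49.15
Round up → n₁ = 50; n₂ = r·n₁ = 1.5 × 50 = 75.

n₁ = 50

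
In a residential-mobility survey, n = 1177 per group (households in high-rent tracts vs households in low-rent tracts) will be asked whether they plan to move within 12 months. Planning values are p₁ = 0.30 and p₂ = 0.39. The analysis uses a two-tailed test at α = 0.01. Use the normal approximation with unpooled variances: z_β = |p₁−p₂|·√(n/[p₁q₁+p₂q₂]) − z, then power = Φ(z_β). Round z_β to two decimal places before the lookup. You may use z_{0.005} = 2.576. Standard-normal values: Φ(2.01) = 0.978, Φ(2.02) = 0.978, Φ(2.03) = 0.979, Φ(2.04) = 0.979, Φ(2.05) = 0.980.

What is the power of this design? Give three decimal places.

z_β = |p₁−p₂|·√(n/[p₁q₁+p₂q₂]) − z_{α/2}
    = 0.09 · √(1177/0.4479) − 2.576
    = 0.09 · 51.2623 − 2.576
    = 4.6136 − 2.576 = 2.0376 → 2.04
Power = Φ(2.04) = 0.979.

Power ≈ 0.979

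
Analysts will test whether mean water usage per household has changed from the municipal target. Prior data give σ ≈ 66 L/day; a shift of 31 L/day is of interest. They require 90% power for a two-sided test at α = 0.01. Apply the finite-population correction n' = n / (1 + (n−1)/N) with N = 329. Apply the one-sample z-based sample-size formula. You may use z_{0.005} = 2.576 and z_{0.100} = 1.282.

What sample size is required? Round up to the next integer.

n = (z_{α/2} + z_β)² · σ² / δ²
  = (2.576 + 1.282)² · 66² / 31²
  = 14.8842 · 4356 / 961
  = 67.47
Finite-population correction (N = 329): 67.47 / (1 + (67.47 − 1)/329) = 56.13.
Round up → n = 57.

n = 57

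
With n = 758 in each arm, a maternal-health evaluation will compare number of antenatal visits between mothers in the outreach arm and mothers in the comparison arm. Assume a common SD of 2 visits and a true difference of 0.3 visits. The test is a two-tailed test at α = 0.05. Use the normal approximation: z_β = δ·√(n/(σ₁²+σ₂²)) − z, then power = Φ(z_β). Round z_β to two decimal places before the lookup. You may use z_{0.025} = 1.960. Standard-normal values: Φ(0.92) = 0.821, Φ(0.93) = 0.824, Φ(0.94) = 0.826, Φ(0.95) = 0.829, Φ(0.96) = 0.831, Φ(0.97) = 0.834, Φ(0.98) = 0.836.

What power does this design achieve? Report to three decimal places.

Power ≈ 0.831

z_β = δ·√(n/(σ₁²+σ₂²)) − z_{α/2}
    = 0.3 · √(758/8) − 1.960
    = 0.3 · 9.73396 − 1.960
    = 2.9202 − 1.960 = 0.9602 → 0.96
Power = Φ(0.96) = 0.831.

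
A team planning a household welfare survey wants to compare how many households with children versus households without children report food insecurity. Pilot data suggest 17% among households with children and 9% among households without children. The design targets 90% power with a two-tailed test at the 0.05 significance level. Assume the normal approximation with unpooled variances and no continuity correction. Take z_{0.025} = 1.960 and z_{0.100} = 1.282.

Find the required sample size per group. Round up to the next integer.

n = 367 per group

n = (z_{α/2} + z_β)² · [p₁(1−p₁) + p₂(1−p₂)] / (p₁ − p₂)²
  = (1.960 + 1.282)² · (0.17·0.83 + 0.09·0.91) / (0.08)²
  = (3.242)² · (0.1411 + 0.0819) / 0.0064
  = 10.5106 · 0.2230 / 0.0064
  = 366.23
Round up → n = 367 per group.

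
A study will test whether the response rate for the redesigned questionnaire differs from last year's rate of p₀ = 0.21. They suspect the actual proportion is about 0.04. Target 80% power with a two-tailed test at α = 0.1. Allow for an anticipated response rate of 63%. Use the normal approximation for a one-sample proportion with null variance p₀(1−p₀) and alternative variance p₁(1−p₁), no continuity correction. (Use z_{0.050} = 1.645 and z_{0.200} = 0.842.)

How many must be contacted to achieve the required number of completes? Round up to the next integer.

n = 39

n = [z_{α/2}·√(p₀q₀) + z_β·√(p₁q₁)]² / (p₁ − p₀)²
  = [1.645·√(0.21·0.79) + 0.842·√(0.04·0.96)]² / (-0.17)²
  = [1.645·0.4073 + 0.842·0.1960]² / 0.0289
  = [0.8350]² / 0.0289
  = 24.13
Adjust for 63% response: 24.13 / 0.63 = 38.30.
Round up → n = 39.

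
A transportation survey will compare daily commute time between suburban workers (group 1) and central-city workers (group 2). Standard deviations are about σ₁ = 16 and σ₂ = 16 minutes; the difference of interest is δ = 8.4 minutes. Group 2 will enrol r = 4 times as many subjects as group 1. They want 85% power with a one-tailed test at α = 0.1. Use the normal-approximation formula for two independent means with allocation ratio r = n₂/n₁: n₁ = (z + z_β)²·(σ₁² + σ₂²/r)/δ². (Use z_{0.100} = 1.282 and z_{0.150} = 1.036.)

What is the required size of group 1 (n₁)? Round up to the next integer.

n₁ = 25

n₁ = (z_α + z_β)² · (σ₁² + σ₂²/r) / δ²
   = (1.282 + 1.036)² · (16² + 16²/4) / 8.4²
   = 5.3731 · (256 + 64) / 70.56
   = 5.3731 · 320 / 70.56
   = 24.37
Round up → n₁ = 25; n₂ = r·n₁ = 4 × 25 = 100.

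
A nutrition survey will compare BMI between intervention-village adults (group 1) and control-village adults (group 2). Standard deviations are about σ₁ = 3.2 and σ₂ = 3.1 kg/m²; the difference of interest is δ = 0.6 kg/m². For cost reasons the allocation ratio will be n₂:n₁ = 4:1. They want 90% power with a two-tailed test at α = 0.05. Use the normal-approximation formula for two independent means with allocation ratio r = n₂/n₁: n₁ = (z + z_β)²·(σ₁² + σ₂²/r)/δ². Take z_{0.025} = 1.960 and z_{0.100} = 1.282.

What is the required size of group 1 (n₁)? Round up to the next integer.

n₁ = (z_{α/2} + z_β)² · (σ₁² + σ₂²/r) / δ²
   = (1.960 + 1.282)² · (3.2² + 3.1²/4) / 0.6²
   = 10.5106 · (10.24 + 2.4025) / 0.36
   = 10.5106 · 12.6425 / 0.36
   = 369.11
Round up → n₁ = 370; n₂ = r·n₁ = 4 × 370 = 1480.

n₁ = 370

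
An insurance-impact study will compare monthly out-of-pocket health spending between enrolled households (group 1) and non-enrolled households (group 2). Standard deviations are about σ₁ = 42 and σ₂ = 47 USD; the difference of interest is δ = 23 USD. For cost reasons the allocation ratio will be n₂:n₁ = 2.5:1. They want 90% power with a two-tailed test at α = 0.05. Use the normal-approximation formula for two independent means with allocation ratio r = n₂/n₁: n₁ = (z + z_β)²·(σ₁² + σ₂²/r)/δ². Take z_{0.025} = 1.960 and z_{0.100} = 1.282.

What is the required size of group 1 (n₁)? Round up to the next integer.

n₁ = 53

n₁ = (z_{α/2} + z_β)² · (σ₁² + σ₂²/r) / δ²
   = (1.960 + 1.282)² · (42² + 47²/2.5) / 23²
   = 10.5106 · (1764 + 883.6) / 529
   = 10.5106 · 2647.6 / 529
   = 52.60
Round up → n₁ = 53; n₂ = r·n₁ = 2.5 × 53 = 133.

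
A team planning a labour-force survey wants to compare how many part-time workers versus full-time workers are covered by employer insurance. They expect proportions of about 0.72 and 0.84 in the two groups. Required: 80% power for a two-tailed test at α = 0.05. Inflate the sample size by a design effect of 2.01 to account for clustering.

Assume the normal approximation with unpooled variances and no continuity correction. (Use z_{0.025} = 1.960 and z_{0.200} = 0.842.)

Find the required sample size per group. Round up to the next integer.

n = (z_{α/2} + z_β)² · [p₁(1−p₁) + p₂(1−p₂)] / (p₁ − p₂)²
  = (1.960 + 0.842)² · (0.72·0.28 + 0.84·0.16) / (-0.12)²
  = (2.802)² · (0.2016 + 0.1344) / 0.0144
  = 7.8512 · 0.3360 / 0.0144
  = 183.19
Design effect: 2.01 × 183.19 = 368.22.
Round up → n = 369 per group.

n = 369 per group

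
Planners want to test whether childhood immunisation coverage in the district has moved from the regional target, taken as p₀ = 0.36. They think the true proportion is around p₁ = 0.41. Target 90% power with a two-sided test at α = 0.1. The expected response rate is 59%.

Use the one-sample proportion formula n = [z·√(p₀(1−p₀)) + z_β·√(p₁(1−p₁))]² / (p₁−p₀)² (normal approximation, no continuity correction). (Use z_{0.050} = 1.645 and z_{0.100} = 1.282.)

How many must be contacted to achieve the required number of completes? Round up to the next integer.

n = 1368

n = [z_{α/2}·√(p₀q₀) + z_β·√(p₁q₁)]² / (p₁ − p₀)²
  = [1.645·√(0.36·0.64) + 1.282·√(0.41·0.59)]² / (0.05)²
  = [1.645·0.4800 + 1.282·0.4918]² / 0.0025
  = [1.4201]² / 0.0025
  = 806.71
Adjust for 59% response: 806.71 / 0.59 = 1367.30.
Round up → n = 1368.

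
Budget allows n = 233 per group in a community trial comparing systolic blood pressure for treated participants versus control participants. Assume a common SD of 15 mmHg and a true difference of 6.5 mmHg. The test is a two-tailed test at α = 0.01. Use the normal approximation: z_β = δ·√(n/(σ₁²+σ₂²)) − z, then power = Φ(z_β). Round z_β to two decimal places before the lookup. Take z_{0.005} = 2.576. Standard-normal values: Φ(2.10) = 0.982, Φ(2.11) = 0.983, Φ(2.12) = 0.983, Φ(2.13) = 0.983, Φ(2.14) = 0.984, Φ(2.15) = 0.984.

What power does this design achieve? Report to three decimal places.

z_β = δ·√(n/(σ₁²+σ₂²)) − z_{α/2}
    = 6.5 · √(233/450) − 2.576
    = 6.5 · 0.71957 − 2.576
    = 4.6772 − 2.576 = 2.1012 → 2.10
Power = Φ(2.10) = 0.982.

Power ≈ 0.982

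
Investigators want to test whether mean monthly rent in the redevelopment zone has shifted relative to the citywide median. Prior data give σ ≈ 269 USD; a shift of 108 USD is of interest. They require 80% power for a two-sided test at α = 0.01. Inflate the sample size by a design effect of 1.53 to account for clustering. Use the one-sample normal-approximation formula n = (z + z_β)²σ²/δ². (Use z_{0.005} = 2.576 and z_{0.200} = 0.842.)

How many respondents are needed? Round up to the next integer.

n = (z_{α/2} + z_β)² · σ² / δ²
  = (2.576 + 0.842)² · 269² / 108²
  = 11.6827 · 72361 / 11664
  = 72.48
Design effect: 1.53 × 72.48 = 110.89.
Round up → n = 111.

n = 111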